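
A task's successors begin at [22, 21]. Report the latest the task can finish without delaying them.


LF = min of all successor start times
Successors start at: [22, 21]
LF = min(22, 21)
= 21


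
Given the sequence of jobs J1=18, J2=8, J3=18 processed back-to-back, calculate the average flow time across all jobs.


Completion times:
  J1: completes at 18
  J2: completes at 26
  J3: completes at 44
Sum = 88
Average = 88/3
= 29.33


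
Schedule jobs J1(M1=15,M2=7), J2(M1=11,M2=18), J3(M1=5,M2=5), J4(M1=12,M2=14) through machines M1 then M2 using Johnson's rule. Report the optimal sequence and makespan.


Johnson's rule:
Group 1 (M1≤M2, sort by M1): ['J3', 'J2', 'J4']
Group 2 (M1>M2, sort desc M2): ['J1']
Sequence: J3 → J2 → J4 → J1
Makespan calculation:
  J3: M1 done=5, M2 done=10
  J2: M1 done=16, M2 done=34
  J4: M1 done=28, M2 done=48
  J1: M1 done=43, M2 done=55
= Sequence: J3 → J2 → J4 → J1, Makespan: 55


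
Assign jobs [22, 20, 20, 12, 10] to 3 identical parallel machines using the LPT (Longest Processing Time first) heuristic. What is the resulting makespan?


Jobs (LPT sorted): [22, 20, 20, 12, 10]
Machines: 3
  J=22 → Machine 1 (load: 0+22=22)
  J=20 → Machine 2 (load: 0+20=20)
  J=20 → Machine 3 (load: 0+20=20)
  J=12 → Machine 2 (load: 20+12=32)
  J=10 → Machine 3 (load: 20+10=30)
Machine loads: [22, 32, 30]
Makespan = max = 32 time units


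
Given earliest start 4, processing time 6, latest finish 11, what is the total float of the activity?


EF = ES + duration = 4 + 6 = 10
LS = LF - duration = 11 - 6 = 5
Total Float = LF - EF = 11 - 10
(or LS - ES = 5 - 4)
= 1


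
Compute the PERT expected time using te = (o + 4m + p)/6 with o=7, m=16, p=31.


te = (o + 4m + p) / 6
= (7 + 4×16 + 31) / 6
= (7 + 64 + 31) / 6
= 102 / 6
= 17.00


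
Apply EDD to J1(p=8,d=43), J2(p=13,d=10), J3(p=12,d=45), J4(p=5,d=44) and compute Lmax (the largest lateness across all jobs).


EDD order: J2 → J1 → J4 → J3
Completion and lateness:
  J2: C=13, d=10, L=13-10=3
  J1: C=21, d=43, L=21-43=-22
  J4: C=26, d=44, L=26-44=-18
  J3: C=38, d=45, L=38-45=-7
Lmax = max(3, -22, -18, -7)
= 3


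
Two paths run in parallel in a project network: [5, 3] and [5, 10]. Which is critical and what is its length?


Path A: 5 + 3 = 8
Path B: 5 + 10 = 15
Critical path = longest = max(8, 15)
= 15 (Path B)


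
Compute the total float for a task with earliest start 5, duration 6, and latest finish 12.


EF = ES + duration = 5 + 6 = 11
LS = LF - duration = 12 - 6 = 6
Total Float = LF - EF = 12 - 11
(or LS - ES = 6 - 5)
= 1


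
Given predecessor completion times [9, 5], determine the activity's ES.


ES = max of all predecessor completion times
Predecessors: [9, 5]
ES = max(9, 5)
= 9


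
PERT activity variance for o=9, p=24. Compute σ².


σ² = ((p - o) / 6)² = (p - o)² / 36
= (24 - 9)² / 36
= 15² / 36
= 225 / 36
= 6.2500


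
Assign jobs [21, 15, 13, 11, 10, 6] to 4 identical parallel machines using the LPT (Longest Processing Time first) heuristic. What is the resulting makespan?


Jobs (LPT sorted): [21, 15, 13, 11, 10, 6]
Machines: 4
  J=21 → Machine 1 (load: 0+21=21)
  J=15 → Machine 2 (load: 0+15=15)
  J=13 → Machine 3 (load: 0+13=13)
  J=11 → Machine 4 (load: 0+11=11)
  J=10 → Machine 4 (load: 11+10=21)
  J=6 → Machine 3 (load: 13+6=19)
Machine loads: [21, 15, 19, 21]
Makespan = max = 21 time units


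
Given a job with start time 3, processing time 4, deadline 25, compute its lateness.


Completion = 3 + 4 = 7
Lateness = C - d = 7 - 25
= -18


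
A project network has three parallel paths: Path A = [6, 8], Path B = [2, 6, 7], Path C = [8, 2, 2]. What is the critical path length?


Path A: 6 + 8 = 14
Path B: 2 + 6 + 7 = 15
Path C: 8 + 2 + 2 = 12
Critical path = longest = max(14, 15, 12)
= 15 (Path B)


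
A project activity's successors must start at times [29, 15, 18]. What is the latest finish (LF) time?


LF = min of all successor start times
Successors start at: [29, 15, 18]
LF = min(29, 15, 18)
= 15


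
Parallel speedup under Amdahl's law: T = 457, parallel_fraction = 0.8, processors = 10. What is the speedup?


Amdahl's law: T_p = T × ((1-p) + p/N)
= 457 × ((1-0.8) + 0.8/10)
= 457 × (0.20 + 0.0800)
= 457 × 0.2800
= 127.96
Speedup = 457/127.96
= 3.57×


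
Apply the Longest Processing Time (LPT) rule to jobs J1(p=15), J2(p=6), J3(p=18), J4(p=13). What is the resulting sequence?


LPT: sort by longest processing time first
  J3: p=18
  J1: p=15
  J4: p=13
  J2: p=6
Order: J3 → J1 → J4 → J2


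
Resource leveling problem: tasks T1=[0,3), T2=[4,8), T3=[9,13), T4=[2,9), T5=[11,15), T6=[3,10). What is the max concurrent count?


Check each time point for overlaps:
  t=4: 3 tasks active (T2, T4, T6)
Max concurrent = 3


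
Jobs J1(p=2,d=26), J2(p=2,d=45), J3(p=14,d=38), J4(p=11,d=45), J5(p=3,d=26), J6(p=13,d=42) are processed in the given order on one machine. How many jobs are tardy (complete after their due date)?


Completion vs due date:
  J1: C=2, d=26 → on time
  J2: C=4, d=45 → on time
  J3: C=18, d=38 → on time
  J4: C=29, d=45 → on time
  J5: C=32, d=26 → TARDY
  J6: C=45, d=42 → TARDY
Tardy jobs: J5, J6
Count = 2


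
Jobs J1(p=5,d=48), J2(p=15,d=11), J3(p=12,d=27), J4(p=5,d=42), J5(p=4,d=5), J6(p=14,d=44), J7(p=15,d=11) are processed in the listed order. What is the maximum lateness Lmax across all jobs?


Lateness per job (L = C - d):
  J1: C=5, d=48, L=-43
  J2: C=20, d=11, L=9
  J3: C=32, d=27, L=5
  J4: C=37, d=42, L=-5
  J5: C=41, d=5, L=36
  J6: C=55, d=44, L=11
  J7: C=70, d=11, L=59
Lmax = max(-43, 9, 5, -5, 36, 11, 59)
= 59


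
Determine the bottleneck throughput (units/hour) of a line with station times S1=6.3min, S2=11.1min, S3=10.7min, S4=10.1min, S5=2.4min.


Bottleneck = longest station time
Station times: [6.3, 11.1, 10.7, 10.1, 2.4]
Max = 11.1 min
Rate = 60 / 11.1
= 5.41 units/hour (bottleneck: 11.1min)


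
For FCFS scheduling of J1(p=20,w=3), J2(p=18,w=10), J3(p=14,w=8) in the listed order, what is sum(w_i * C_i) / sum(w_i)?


Completion times:
  J1: C=20, w×C=3×20=60
  J2: C=38, w×C=10×38=380
  J3: C=52, w×C=8×52=416
Sum w×C = 856
Sum w = 21
Weighted avg = 856/21
= 40.76


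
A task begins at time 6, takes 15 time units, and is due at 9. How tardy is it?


Completion = start + processing = 6 + 15 = 21
Tardiness = max(0, C - d) = max(0, 21 - 9)
= max(0, 12)
= 12


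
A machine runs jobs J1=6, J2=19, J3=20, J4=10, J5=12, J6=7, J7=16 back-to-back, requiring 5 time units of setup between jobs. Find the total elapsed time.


Makespan = Σ processing + (n-1) × setup
= (6 + 19 + 20 + 10 + 12 + 7 + 16) + (7-1)×5
= 90 + 30
= 120 time units


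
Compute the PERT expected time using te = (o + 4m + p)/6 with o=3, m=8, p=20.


te = (o + 4m + p) / 6
= (3 + 4×8 + 20) / 6
= (3 + 32 + 20) / 6
= 55 / 6
= 9.17


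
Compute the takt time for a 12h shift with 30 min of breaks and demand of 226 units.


Available = 12×60 - 30 = 690 min
Takt time = 690 / 226
= 3.05 min/unit


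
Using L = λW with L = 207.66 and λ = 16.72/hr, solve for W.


Little's law: L = λW → W = L / λ
= 207.66 / 16.72
= 12.42 hours


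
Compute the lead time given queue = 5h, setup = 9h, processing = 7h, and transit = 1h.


Lead time = queue + setup + processing + transit
= 5 + 9 + 7 + 1
= 22 hours


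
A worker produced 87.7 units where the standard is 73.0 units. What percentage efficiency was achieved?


Efficiency = (actual / standard) × 100
= (87.7 / 73.0) × 100
= 120.1%


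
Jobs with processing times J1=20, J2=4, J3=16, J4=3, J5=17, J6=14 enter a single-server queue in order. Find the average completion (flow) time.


Completion times:
  J1: completes at 20
  J2: completes at 24
  J3: completes at 40
  J4: completes at 43
  J5: completes at 60
  J6: completes at 74
Sum = 261
Average = 261/6
= 43.50


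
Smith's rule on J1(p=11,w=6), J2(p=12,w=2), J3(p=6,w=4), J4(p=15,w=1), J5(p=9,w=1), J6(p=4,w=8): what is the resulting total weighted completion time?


WSPT order (by p/w): J6 → J3 → J1 → J2 → J5 → J4
  J6: C=4, w·C=8×4=32
  J3: C=10, w·C=4×10=40
  J1: C=21, w·C=6×21=126
  J2: C=33, w·C=2×33=66
  J5: C=42, w·C=1×42=42
  J4: C=57, w·C=1×57=57
Σ w·C = 363
= 363


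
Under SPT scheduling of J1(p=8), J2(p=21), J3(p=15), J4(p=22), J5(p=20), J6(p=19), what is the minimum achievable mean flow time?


SPT order: J1 → J3 → J6 → J5 → J2 → J4
Completion times:
  J1: C=8
  J3: C=23
  J6: C=42
  J5: C=62
  J2: C=83
  J4: C=105
Sum = 323, n = 6
Mean flow = 323/6
= 53.83


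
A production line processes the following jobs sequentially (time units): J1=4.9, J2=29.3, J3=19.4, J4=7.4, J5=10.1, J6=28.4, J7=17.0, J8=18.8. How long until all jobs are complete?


Sequential makespan: sum all processing times
= 4.9 + 29.3 + 19.4 + 7.4 + 10.1 + 28.4 + 17.0 + 18.8
= 135.3 time units


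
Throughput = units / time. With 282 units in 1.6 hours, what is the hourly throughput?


Throughput = units / time
= 282 / 1.6
= 176.2 units/hour


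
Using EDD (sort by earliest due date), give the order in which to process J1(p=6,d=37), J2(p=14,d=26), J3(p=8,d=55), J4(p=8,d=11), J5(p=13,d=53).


EDD: sort by earliest due date
  J4: d=11, p=8
  J2: d=26, p=14
  J1: d=37, p=6
  J5: d=53, p=13
  J3: d=55, p=8
Order: J4 → J2 → J1 → J5 → J3


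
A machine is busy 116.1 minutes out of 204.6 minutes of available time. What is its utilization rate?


Utilization = busy / total × 100
= 116.1 / 204.6 × 100
= 56.7%


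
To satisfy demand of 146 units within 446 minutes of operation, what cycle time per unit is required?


Cycle time = available time / demand
= 446 / 146
= 3.05 min/unit


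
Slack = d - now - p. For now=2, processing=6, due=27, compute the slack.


Slack = due - current_time - processing
= 27 - 2 - 6
= 19


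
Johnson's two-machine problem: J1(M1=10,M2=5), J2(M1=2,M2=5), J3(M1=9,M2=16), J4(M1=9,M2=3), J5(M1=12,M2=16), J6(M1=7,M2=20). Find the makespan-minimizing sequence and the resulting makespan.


Johnson's rule:
Group 1 (M1≤M2, sort by M1): ['J2', 'J6', 'J3', 'J5']
Group 2 (M1>M2, sort desc M2): ['J1', 'J4']
Sequence: J2 → J6 → J3 → J5 → J1 → J4
Makespan calculation:
  J2: M1 done=2, M2 done=7
  J6: M1 done=9, M2 done=29
  J3: M1 done=18, M2 done=45
  J5: M1 done=30, M2 done=61
  J1: M1 done=40, M2 done=66
  J4: M1 done=49, M2 done=69
= Sequence: J2 → J6 → J3 → J5 → J1 → J4, Makespan: 69


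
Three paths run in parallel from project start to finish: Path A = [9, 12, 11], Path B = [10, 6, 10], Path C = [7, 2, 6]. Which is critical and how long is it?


Path A: 9 + 12 + 11 = 32
Path B: 10 + 6 + 10 = 26
Path C: 7 + 2 + 6 = 15
Critical path = longest = max(32, 26, 15)
= 32 (Path A)


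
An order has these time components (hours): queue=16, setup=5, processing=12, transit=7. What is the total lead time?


Lead time = queue + setup + processing + transit
= 16 + 5 + 12 + 7
= 40 hours


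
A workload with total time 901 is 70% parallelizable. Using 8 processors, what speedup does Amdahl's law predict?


Amdahl's law: T_p = T × ((1-p) + p/N)
= 901 × ((1-0.7) + 0.7/8)
= 901 × (0.30 + 0.0875)
= 901 × 0.3875
= 349.14
Speedup = 901/349.14
= 2.58×


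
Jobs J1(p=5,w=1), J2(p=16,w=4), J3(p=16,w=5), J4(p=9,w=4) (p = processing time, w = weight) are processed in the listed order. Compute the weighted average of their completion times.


Completion times:
  J1: C=5, w×C=1×5=5
  J2: C=21, w×C=4×21=84
  J3: C=37, w×C=5×37=185
  J4: C=46, w×C=4×46=184
Sum w×C = 458
Sum w = 14
Weighted avg = 458/14
= 32.71


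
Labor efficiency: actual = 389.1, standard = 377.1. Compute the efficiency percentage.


Efficiency = (actual / standard) × 100
= (389.1 / 377.1) × 100
= 103.2%


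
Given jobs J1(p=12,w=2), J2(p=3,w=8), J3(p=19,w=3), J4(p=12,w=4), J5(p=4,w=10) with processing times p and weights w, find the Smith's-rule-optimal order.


WSPT (Smith's rule): sort by p/w ascending
  J2: p/w = 3/8 = 0.375
  J5: p/w = 4/10 = 0.400
  J4: p/w = 12/4 = 3.000
  J1: p/w = 12/2 = 6.000
  J3: p/w = 19/3 = 6.333
Order: J2 → J5 → J4 → J1 → J3


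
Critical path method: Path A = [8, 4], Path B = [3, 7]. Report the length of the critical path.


Path A: 8 + 4 = 12
Path B: 3 + 7 = 10
Critical path = longest = max(12, 10)
= 12 (Path A)


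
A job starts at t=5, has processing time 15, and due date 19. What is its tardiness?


Completion = start + processing = 5 + 15 = 20
Tardiness = max(0, C - d) = max(0, 20 - 19)
= max(0, 1)
= 1


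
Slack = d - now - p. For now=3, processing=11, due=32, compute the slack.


Slack = due - current_time - processing
= 32 - 3 - 11
= 18


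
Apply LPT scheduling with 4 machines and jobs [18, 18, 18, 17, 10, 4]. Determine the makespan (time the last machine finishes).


Jobs (LPT sorted): [18, 18, 18, 17, 10, 4]
Machines: 4
  J=18 → Machine 1 (load: 0+18=18)
  J=18 → Machine 2 (load: 0+18=18)
  J=18 → Machine 3 (load: 0+18=18)
  J=17 → Machine 4 (load: 0+17=17)
  J=10 → Machine 4 (load: 17+10=27)
  J=4 → Machine 1 (load: 18+4=22)
Machine loads: [22, 18, 18, 27]
Makespan = max = 27 time units


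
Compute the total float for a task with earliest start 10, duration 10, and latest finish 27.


EF = ES + duration = 10 + 10 = 20
LS = LF - duration = 27 - 10 = 17
Total Float = LF - EF = 27 - 20
(or LS - ES = 17 - 10)
= 7


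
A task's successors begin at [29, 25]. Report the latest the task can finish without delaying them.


LF = min of all successor start times
Successors start at: [29, 25]
LF = min(29, 25)
= 25


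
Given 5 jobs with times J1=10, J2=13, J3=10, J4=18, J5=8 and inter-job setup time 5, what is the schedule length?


Makespan = Σ processing + (n-1) × setup
= (10 + 13 + 10 + 18 + 8) + (5-1)×5
= 59 + 20
= 79 time units


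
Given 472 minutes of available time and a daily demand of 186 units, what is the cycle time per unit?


Cycle time = available time / demand
= 472 / 186
= 2.54 min/unit


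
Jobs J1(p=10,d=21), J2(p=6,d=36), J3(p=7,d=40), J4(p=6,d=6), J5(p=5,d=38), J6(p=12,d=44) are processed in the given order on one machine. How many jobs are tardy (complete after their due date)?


Completion vs due date:
  J1: C=10, d=21 → on time
  J2: C=16, d=36 → on time
  J3: C=23, d=40 → on time
  J4: C=29, d=6 → TARDY
  J5: C=34, d=38 → on time
  J6: C=46, d=44 → TARDY
Tardy jobs: J4, J6
Count = 2


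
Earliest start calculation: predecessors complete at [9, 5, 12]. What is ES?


ES = max of all predecessor completion times
Predecessors: [9, 5, 12]
ES = max(9, 5, 12)
= 12


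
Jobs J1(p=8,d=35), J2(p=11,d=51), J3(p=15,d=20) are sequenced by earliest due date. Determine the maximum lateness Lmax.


EDD order: J3 → J1 → J2
Completion and lateness:
  J3: C=15, d=20, L=15-20=-5
  J1: C=23, d=35, L=23-35=-12
  J2: C=34, d=51, L=34-51=-17
Lmax = max(-5, -12, -17)
= -5


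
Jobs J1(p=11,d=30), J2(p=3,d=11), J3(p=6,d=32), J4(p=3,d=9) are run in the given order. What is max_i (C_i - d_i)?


Lateness per job (L = C - d):
  J1: C=11, d=30, L=-19
  J2: C=14, d=11, L=3
  J3: C=20, d=32, L=-12
  J4: C=23, d=9, L=14
Lmax = max(-19, 3, -12, 14)
= 14


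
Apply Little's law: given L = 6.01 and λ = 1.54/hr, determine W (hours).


Little's law: L = λW → W = L / λ
= 6.01 / 1.54
= 3.90 hours


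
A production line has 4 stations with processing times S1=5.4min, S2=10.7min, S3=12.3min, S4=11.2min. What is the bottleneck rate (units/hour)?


Bottleneck = longest station time
Station times: [5.4, 10.7, 12.3, 11.2]
Max = 12.3 min
Rate = 60 / 12.3
= 4.88 units/hour (bottleneck: 12.3min)


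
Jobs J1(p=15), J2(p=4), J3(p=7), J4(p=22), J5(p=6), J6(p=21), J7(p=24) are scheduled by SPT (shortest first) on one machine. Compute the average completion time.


SPT order: J2 → J5 → J3 → J1 → J6 → J4 → J7
Completion times:
  J2: C=4
  J5: C=10
  J3: C=17
  J1: C=32
  J6: C=53
  J4: C=75
  J7: C=99
Sum = 290, n = 7
Mean flow = 290/7
= 41.43


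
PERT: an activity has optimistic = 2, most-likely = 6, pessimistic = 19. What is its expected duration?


te = (o + 4m + p) / 6
= (2 + 4×6 + 19) / 6
= (2 + 24 + 19) / 6
= 45 / 6
= 7.50


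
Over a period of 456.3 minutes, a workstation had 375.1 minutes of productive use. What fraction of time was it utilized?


Utilization = busy / total × 100
= 375.1 / 456.3 × 100
= 82.2%


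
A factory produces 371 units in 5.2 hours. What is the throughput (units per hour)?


Throughput = units / time
= 371 / 5.2
= 71.3 units/hour


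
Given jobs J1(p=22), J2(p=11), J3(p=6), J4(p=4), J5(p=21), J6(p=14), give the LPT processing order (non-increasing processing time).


LPT: sort by longest processing time first
  J1: p=22
  J5: p=21
  J6: p=14
  J2: p=11
  J3: p=6
  J4: p=4
Order: J1 → J5 → J6 → J2 → J3 → J4


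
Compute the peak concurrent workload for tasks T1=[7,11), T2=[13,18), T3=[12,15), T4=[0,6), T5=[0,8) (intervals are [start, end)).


Check each time point for overlaps:
  t=0: 2 tasks active (T4, T5)
Max concurrent = 2


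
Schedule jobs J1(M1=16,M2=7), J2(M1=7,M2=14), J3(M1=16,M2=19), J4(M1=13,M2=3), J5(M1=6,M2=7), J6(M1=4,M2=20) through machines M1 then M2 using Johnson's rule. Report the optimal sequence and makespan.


Johnson's rule:
Group 1 (M1≤M2, sort by M1): ['J6', 'J5', 'J2', 'J3']
Group 2 (M1>M2, sort desc M2): ['J1', 'J4']
Sequence: J6 → J5 → J2 → J3 → J1 → J4
Makespan calculation:
  J6: M1 done=4, M2 done=24
  J5: M1 done=10, M2 done=31
  J2: M1 done=17, M2 done=45
  J3: M1 done=33, M2 done=64
  J1: M1 done=49, M2 done=71
  J4: M1 done=62, M2 done=74
= Sequence: J6 → J5 → J2 → J3 → J1 → J4, Makespan: 74


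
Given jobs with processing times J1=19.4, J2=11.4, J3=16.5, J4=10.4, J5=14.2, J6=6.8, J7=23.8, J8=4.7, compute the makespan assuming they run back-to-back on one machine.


Sequential makespan: sum all processing times
= 19.4 + 11.4 + 16.5 + 10.4 + 14.2 + 6.8 + 23.8 + 4.7
= 107.2 time units


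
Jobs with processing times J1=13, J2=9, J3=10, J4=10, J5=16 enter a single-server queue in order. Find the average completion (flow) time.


Completion times:
  J1: completes at 13
  J2: completes at 22
  J3: completes at 32
  J4: completes at 42
  J5: completes at 58
Sum = 167
Average = 167/5
= 33.40


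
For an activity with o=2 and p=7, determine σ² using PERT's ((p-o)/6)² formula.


σ² = ((p - o) / 6)² = (p - o)² / 36
= (7 - 2)² / 36
= 5² / 36
= 25 / 36
= 0.6944


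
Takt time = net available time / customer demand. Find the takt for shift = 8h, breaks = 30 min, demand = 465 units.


Available = 8×60 - 30 = 450 min
Takt time = 450 / 465
= 0.97 min/unit


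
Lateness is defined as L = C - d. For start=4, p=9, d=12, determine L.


Completion = 4 + 9 = 13
Lateness = C - d = 13 - 12
= 1


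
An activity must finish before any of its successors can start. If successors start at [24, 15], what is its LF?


LF = min of all successor start times
Successors start at: [24, 15]
LF = min(24, 15)
= 15


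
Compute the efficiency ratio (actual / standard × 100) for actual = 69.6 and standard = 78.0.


Efficiency = (actual / standard) × 100
= (69.6 / 78.0) × 100
= 89.2%


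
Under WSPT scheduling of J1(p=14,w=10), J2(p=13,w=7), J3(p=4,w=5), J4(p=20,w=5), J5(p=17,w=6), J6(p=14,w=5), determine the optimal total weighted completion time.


WSPT order (by p/w): J3 → J1 → J2 → J6 → J5 → J4
  J3: C=4, w·C=5×4=20
  J1: C=18, w·C=10×18=180
  J2: C=31, w·C=7×31=217
  J6: C=45, w·C=5×45=225
  J5: C=62, w·C=6×62=372
  J4: C=82, w·C=5×82=410
Σ w·C = 1424
= 1424


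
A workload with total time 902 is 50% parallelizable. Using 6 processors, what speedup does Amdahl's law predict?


Amdahl's law: T_p = T × ((1-p) + p/N)
= 902 × ((1-0.5) + 0.5/6)
= 902 × (0.50 + 0.0833)
= 902 × 0.5833
= 526.17
Speedup = 902/526.17
= 1.71×


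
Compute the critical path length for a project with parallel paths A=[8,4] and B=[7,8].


Path A: 8 + 4 = 12
Path B: 7 + 8 = 15
Critical path = longest = max(12, 15)
= 15 (Path B)


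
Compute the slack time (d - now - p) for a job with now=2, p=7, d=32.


Slack = due - current_time - processing
= 32 - 2 - 7
= 23


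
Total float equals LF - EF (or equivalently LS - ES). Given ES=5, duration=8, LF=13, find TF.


EF = ES + duration = 5 + 8 = 13
LS = LF - duration = 13 - 8 = 5
Total Float = LF - EF = 13 - 13
(or LS - ES = 5 - 5)
= 0


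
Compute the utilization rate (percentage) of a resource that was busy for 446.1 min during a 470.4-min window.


Utilization = busy / total × 100
= 446.1 / 470.4 × 100
= 94.8%


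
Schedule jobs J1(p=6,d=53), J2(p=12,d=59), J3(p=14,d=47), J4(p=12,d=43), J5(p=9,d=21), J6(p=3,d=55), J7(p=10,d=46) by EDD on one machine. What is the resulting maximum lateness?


EDD order: J5 → J4 → J7 → J3 → J1 → J6 → J2
Completion and lateness:
  J5: C=9, d=21, L=9-21=-12
  J4: C=21, d=43, L=21-43=-22
  J7: C=31, d=46, L=31-46=-15
  J3: C=45, d=47, L=45-47=-2
  J1: C=51, d=53, L=51-53=-2
  J6: C=54, d=55, L=54-55=-1
  J2: C=66, d=59, L=66-59=7
Lmax = max(-12, -22, -15, -2, -2, -1, 7)
= 7


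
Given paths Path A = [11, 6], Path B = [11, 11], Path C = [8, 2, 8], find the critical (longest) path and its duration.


Path A: 11 + 6 = 17
Path B: 11 + 11 = 22
Path C: 8 + 2 + 8 = 18
Critical path = longest = max(17, 22, 18)
= 22 (Path B)


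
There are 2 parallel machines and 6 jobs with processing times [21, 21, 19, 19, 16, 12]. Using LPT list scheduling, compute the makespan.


Jobs (LPT sorted): [21, 21, 19, 19, 16, 12]
Machines: 2
  J=21 → Machine 1 (load: 0+21=21)
  J=21 → Machine 2 (load: 0+21=21)
  J=19 → Machine 1 (load: 21+19=40)
  J=19 → Machine 2 (load: 21+19=40)
  J=16 → Machine 1 (load: 40+16=56)
  J=12 → Machine 2 (load: 40+12=52)
Machine loads: [56, 52]
Makespan = max = 56 time units


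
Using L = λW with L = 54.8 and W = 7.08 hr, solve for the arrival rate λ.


Little's law: L = λW → λ = L / W
= 54.8 / 7.08
= 7.74 per hour


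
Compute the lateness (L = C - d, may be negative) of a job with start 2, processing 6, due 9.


Completion = 2 + 6 = 8
Lateness = C - d = 8 - 9
= -1


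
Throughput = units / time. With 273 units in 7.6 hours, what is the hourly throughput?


Throughput = units / time
= 273 / 7.6
= 35.9 units/hour


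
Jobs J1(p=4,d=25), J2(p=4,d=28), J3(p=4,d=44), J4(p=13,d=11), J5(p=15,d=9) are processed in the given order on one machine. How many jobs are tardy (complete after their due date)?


Completion vs due date:
  J1: C=4, d=25 → on time
  J2: C=8, d=28 → on time
  J3: C=12, d=44 → on time
  J4: C=25, d=11 → TARDY
  J5: C=40, d=9 → TARDY
Tardy jobs: J4, J5
Count = 2


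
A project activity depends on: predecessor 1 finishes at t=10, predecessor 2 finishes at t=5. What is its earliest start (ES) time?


ES = max of all predecessor completion times
Predecessors: [10, 5]
ES = max(10, 5)
= 10


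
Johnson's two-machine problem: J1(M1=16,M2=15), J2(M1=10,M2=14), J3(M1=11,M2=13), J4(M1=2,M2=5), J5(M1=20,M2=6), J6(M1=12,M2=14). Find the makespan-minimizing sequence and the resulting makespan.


Johnson's rule:
Group 1 (M1≤M2, sort by M1): ['J4', 'J2', 'J3', 'J6']
Group 2 (M1>M2, sort desc M2): ['J1', 'J5']
Sequence: J4 → J2 → J3 → J6 → J1 → J5
Makespan calculation:
  J4: M1 done=2, M2 done=7
  J2: M1 done=12, M2 done=26
  J3: M1 done=23, M2 done=39
  J6: M1 done=35, M2 done=53
  J1: M1 done=51, M2 done=68
  J5: M1 done=71, M2 done=77
= Sequence: J4 → J2 → J3 → J6 → J1 → J5, Makespan: 77


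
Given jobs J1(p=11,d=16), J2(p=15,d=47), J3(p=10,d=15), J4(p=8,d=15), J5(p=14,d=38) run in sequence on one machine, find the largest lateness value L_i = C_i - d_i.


Lateness per job (L = C - d):
  J1: C=11, d=16, L=-5
  J2: C=26, d=47, L=-21
  J3: C=36, d=15, L=21
  J4: C=44, d=15, L=29
  J5: C=58, d=38, L=20
Lmax = max(-5, -21, 21, 29, 20)
= 29


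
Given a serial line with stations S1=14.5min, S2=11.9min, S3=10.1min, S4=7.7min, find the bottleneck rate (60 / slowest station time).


Bottleneck = longest station time
Station times: [14.5, 11.9, 10.1, 7.7]
Max = 14.5 min
Rate = 60 / 14.5
= 4.14 units/hour (bottleneck: 14.5min)


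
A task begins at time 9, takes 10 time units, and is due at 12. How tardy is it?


Completion = start + processing = 9 + 10 = 19
Tardiness = max(0, C - d) = max(0, 19 - 12)
= max(0, 7)
= 7


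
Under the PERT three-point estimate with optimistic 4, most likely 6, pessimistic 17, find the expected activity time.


te = (o + 4m + p) / 6
= (4 + 4×6 + 17) / 6
= (4 + 24 + 17) / 6
= 45 / 6
= 7.50


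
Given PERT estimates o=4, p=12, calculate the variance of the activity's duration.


σ² = ((p - o) / 6)² = (p - o)² / 36
= (12 - 4)² / 36
= 8² / 36
= 64 / 36
= 1.7778


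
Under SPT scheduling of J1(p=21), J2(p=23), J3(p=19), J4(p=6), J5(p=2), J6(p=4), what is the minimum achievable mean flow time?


SPT order: J5 → J6 → J4 → J3 → J1 → J2
Completion times:
  J5: C=2
  J6: C=6
  J4: C=12
  J3: C=31
  J1: C=52
  J2: C=75
Sum = 178, n = 6
Mean flow = 178/6
= 29.67


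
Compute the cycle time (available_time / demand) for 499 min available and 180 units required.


Cycle time = available time / demand
= 499 / 180
= 2.77 min/unit


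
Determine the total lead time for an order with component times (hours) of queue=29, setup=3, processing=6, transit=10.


Lead time = queue + setup + processing + transit
= 29 + 3 + 6 + 10
= 48 hours


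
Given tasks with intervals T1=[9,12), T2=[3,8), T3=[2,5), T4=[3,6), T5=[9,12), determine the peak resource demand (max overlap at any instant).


Check each time point for overlaps:
  t=3: 3 tasks active (T2, T3, T4)
Max concurrent = 3


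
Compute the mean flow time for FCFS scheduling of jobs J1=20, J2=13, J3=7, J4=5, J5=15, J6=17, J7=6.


Completion times:
  J1: completes at 20
  J2: completes at 33
  J3: completes at 40
  J4: completes at 45
  J5: completes at 60
  J6: completes at 77
  J7: completes at 83
Sum = 358
Average = 358/7
= 51.14


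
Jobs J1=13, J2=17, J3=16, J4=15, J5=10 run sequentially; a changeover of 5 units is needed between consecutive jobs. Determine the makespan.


Makespan = Σ processing + (n-1) × setup
= (13 + 17 + 16 + 15 + 10) + (5-1)×5
= 71 + 20
= 91 time units


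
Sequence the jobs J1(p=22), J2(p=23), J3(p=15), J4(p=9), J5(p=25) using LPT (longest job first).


LPT: sort by longest processing time first
  J5: p=25
  J2: p=23
  J1: p=22
  J3: p=15
  J4: p=9
Order: J5 → J2 → J1 → J3 → J4


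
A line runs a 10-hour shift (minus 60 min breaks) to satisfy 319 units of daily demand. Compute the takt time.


Available = 10×60 - 60 = 540 min
Takt time = 540 / 319
= 1.69 min/unit


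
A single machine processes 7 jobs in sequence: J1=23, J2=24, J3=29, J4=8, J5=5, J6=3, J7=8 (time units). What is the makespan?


Sequential makespan: sum all processing times
= 23 + 24 + 29 + 8 + 5 + 3 + 8
= 100 time units


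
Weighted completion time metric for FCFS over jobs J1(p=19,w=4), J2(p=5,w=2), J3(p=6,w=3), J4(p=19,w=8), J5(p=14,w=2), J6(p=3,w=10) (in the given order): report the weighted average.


Completion times:
  J1: C=19, w×C=4×19=76
  J2: C=24, w×C=2×24=48
  J3: C=30, w×C=3×30=90
  J4: C=49, w×C=8×49=392
  J5: C=63, w×C=2×63=126
  J6: C=66, w×C=10×66=660
Sum w×C = 1392
Sum w = 29
Weighted avg = 1392/29
= 48.00


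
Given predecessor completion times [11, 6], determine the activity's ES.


ES = max of all predecessor completion times
Predecessors: [11, 6]
ES = max(11, 6)
= 11


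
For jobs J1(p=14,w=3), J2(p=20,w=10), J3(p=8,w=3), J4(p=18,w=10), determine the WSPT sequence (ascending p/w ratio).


WSPT (Smith's rule): sort by p/w ascending
  J4: p/w = 18/10 = 1.800
  J2: p/w = 20/10 = 2.000
  J3: p/w = 8/3 = 2.667
  J1: p/w = 14/3 = 4.667
Order: J4 → J2 → J3 → J1


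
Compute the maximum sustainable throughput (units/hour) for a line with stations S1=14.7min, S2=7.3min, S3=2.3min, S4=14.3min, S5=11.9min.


Bottleneck = longest station time
Station times: [14.7, 7.3, 2.3, 14.3, 11.9]
Max = 14.7 min
Rate = 60 / 14.7
= 4.08 units/hour (bottleneck: 14.7min)


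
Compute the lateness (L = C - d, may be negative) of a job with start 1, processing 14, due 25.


Completion = 1 + 14 = 15
Lateness = C - d = 15 - 25
= -10


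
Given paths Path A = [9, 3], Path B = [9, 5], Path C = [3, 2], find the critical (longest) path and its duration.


Path A: 9 + 3 = 12
Path B: 9 + 5 = 14
Path C: 3 + 2 = 5
Critical path = longest = max(12, 14, 5)
= 14 (Path B)


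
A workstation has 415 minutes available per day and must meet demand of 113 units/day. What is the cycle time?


Cycle time = available time / demand
= 415 / 113
= 3.67 min/unit


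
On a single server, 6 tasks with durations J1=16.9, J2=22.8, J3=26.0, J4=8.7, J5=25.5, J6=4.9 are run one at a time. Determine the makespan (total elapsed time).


Sequential makespan: sum all processing times
= 16.9 + 22.8 + 26.0 + 8.7 + 25.5 + 4.9
= 104.8 time units


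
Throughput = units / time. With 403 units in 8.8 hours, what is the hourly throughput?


Throughput = units / time
= 403 / 8.8
= 45.8 units/hour


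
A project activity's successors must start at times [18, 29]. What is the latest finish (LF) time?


LF = min of all successor start times
Successors start at: [18, 29]
LF = min(18, 29)
= 18


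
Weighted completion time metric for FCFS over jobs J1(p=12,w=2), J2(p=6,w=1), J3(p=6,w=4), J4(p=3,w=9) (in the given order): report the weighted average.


Completion times:
  J1: C=12, w×C=2×12=24
  J2: C=18, w×C=1×18=18
  J3: C=24, w×C=4×24=96
  J4: C=27, w×C=9×27=243
Sum w×C = 381
Sum w = 16
Weighted avg = 381/16
= 23.81


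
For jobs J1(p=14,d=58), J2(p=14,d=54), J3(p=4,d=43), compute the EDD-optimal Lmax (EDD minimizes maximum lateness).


EDD order: J3 → J2 → J1
Completion and lateness:
  J3: C=4, d=43, L=4-43=-39
  J2: C=18, d=54, L=18-54=-36
  J1: C=32, d=58, L=32-58=-26
Lmax = max(-39, -36, -26)
= -26


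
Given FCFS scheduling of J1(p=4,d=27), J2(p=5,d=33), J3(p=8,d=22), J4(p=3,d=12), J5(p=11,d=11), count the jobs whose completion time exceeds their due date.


Completion vs due date:
  J1: C=4, d=27 → on time
  J2: C=9, d=33 → on time
  J3: C=17, d=22 → on time
  J4: C=20, d=12 → TARDY
  J5: C=31, d=11 → TARDY
Tardy jobs: J4, J5
Count = 2


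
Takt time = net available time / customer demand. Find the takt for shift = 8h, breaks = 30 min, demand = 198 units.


Available = 8×60 - 30 = 450 min
Takt time = 450 / 198
= 2.27 min/unit


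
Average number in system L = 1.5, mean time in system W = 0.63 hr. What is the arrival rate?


Little's law: L = λW → λ = L / W
= 1.5 / 0.63
= 2.38 per hour


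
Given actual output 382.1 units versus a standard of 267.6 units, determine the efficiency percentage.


Efficiency = (actual / standard) × 100
= (382.1 / 267.6) × 100
= 142.8%


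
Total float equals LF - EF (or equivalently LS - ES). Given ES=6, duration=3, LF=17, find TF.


EF = ES + duration = 6 + 3 = 9
LS = LF - duration = 17 - 3 = 14
Total Float = LF - EF = 17 - 9
(or LS - ES = 14 - 6)
= 8


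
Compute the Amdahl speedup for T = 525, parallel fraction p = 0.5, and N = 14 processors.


Amdahl's law: T_p = T × ((1-p) + p/N)
= 525 × ((1-0.5) + 0.5/14)
= 525 × (0.50 + 0.0357)
= 525 × 0.5357
= 281.25
Speedup = 525/281.25
= 1.87×


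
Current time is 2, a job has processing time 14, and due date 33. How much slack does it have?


Slack = due - current_time - processing
= 33 - 2 - 14
= 17


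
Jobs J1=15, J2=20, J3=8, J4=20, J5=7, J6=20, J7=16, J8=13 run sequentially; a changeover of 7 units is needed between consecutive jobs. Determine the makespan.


Makespan = Σ processing + (n-1) × setup
= (15 + 20 + 8 + 20 + 7 + 20 + 16 + 13) + (8-1)×7
= 119 + 49
= 168 time units


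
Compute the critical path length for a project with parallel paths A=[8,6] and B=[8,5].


Path A: 8 + 6 = 14
Path B: 8 + 5 = 13
Critical path = longest = max(14, 13)
= 14 (Path A)


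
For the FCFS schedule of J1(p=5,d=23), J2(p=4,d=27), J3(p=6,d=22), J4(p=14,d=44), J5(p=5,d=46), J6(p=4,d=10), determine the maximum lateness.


Lateness per job (L = C - d):
  J1: C=5, d=23, L=-18
  J2: C=9, d=27, L=-18
  J3: C=15, d=22, L=-7
  J4: C=29, d=44, L=-15
  J5: C=34, d=46, L=-12
  J6: C=38, d=10, L=28
Lmax = max(-18, -18, -7, -15, -12, 28)
= 28


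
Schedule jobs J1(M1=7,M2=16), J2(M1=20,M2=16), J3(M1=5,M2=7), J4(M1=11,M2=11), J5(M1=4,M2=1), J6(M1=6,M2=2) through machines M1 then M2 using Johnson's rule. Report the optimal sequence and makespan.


Johnson's rule:
Group 1 (M1≤M2, sort by M1): ['J3', 'J1', 'J4']
Group 2 (M1>M2, sort desc M2): ['J2', 'J6', 'J5']
Sequence: J3 → J1 → J4 → J2 → J6 → J5
Makespan calculation:
  J3: M1 done=5, M2 done=12
  J1: M1 done=12, M2 done=28
  J4: M1 done=23, M2 done=39
  J2: M1 done=43, M2 done=59
  J6: M1 done=49, M2 done=61
  J5: M1 done=53, M2 done=62
= Sequence: J3 → J1 → J4 → J2 → J6 → J5, Makespan: 62


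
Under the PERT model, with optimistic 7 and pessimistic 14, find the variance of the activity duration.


σ² = ((p - o) / 6)² = (p - o)² / 36
= (14 - 7)² / 36
= 7² / 36
= 49 / 36
= 1.3611


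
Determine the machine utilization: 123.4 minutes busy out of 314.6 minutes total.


Utilization = busy / total × 100
= 123.4 / 314.6 × 100
= 39.2%


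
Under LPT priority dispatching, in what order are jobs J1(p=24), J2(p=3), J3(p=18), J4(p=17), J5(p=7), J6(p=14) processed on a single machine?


LPT: sort by longest processing time first
  J1: p=24
  J3: p=18
  J4: p=17
  J6: p=14
  J5: p=7
  J2: p=3
Order: J1 → J3 → J4 → J6 → J5 → J2


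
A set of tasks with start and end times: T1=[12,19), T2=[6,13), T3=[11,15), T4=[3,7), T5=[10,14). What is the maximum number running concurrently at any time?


Check each time point for overlaps:
  t=12: 4 tasks active (T1, T2, T3, T5)
Max concurrent = 4


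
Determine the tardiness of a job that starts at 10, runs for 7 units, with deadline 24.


Completion = start + processing = 10 + 7 = 17
Tardiness = max(0, C - d) = max(0, 17 - 24)
= max(0, -7)
= 0


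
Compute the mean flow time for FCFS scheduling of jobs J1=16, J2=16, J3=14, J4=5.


Completion times:
  J1: completes at 16
  J2: completes at 32
  J3: completes at 46
  J4: completes at 51
Sum = 145
Average = 145/4
= 36.25


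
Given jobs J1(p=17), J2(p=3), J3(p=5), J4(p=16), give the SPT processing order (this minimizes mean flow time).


SPT: sort by shortest processing time
  J2: p=3
  J3: p=5
  J4: p=16
  J1: p=17
Order: J2 → J3 → J4 → J1


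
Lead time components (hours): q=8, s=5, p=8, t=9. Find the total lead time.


Lead time = queue + setup + processing + transit
= 8 + 5 + 8 + 9
= 30 hours


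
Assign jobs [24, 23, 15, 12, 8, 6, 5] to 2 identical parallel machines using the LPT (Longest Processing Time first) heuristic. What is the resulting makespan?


Jobs (LPT sorted): [24, 23, 15, 12, 8, 6, 5]
Machines: 2
  J=24 → Machine 1 (load: 0+24=24)
  J=23 → Machine 2 (load: 0+23=23)
  J=15 → Machine 2 (load: 23+15=38)
  J=12 → Machine 1 (load: 24+12=36)
  J=8 → Machine 1 (load: 36+8=44)
  J=6 → Machine 2 (load: 38+6=44)
  J=5 → Machine 1 (load: 44+5=49)
Machine loads: [49, 44]
Makespan = max = 49 time units


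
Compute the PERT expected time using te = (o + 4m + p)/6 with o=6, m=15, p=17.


te = (o + 4m + p) / 6
= (6 + 4×15 + 17) / 6
= (6 + 60 + 17) / 6
= 83 / 6
= 13.83


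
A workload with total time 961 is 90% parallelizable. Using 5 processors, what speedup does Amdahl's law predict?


Amdahl's law: T_p = T × ((1-p) + p/N)
= 961 × ((1-0.9) + 0.9/5)
= 961 × (0.10 + 0.1800)
= 961 × 0.2800
= 269.08
Speedup = 961/269.08
= 3.57×


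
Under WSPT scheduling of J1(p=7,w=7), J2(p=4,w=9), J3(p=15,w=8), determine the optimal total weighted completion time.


WSPT order (by p/w): J2 → J1 → J3
  J2: C=4, w·C=9×4=36
  J1: C=11, w·C=7×11=77
  J3: C=26, w·C=8×26=208
Σ w·C = 321
= 321


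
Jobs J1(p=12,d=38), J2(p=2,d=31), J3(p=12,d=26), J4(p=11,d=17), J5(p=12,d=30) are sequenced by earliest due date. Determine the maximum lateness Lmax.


EDD order: J4 → J3 → J5 → J2 → J1
Completion and lateness:
  J4: C=11, d=17, L=11-17=-6
  J3: C=23, d=26, L=23-26=-3
  J5: C=35, d=30, L=35-30=5
  J2: C=37, d=31, L=37-31=6
  J1: C=49, d=38, L=49-38=11
Lmax = max(-6, -3, 5, 6, 11)
= 11


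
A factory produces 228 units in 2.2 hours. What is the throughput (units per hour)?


Throughput = units / time
= 228 / 2.2
= 103.6 units/hour


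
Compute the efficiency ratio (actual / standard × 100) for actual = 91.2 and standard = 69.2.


Efficiency = (actual / standard) × 100
= (91.2 / 69.2) × 100
= 131.8%


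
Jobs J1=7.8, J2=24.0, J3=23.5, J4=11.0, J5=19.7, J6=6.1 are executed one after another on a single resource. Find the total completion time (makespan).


Sequential makespan: sum all processing times
= 7.8 + 24.0 + 23.5 + 11.0 + 19.7 + 6.1
= 92.1 time units


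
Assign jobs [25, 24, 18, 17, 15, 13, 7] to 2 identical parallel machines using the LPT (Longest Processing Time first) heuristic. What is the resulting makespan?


Jobs (LPT sorted): [25, 24, 18, 17, 15, 13, 7]
Machines: 2
  J=25 → Machine 1 (load: 0+25=25)
  J=24 → Machine 2 (load: 0+24=24)
  J=18 → Machine 2 (load: 24+18=42)
  J=17 → Machine 1 (load: 25+17=42)
  J=15 → Machine 1 (load: 42+15=57)
  J=13 → Machine 2 (load: 42+13=55)
  J=7 → Machine 2 (load: 55+7=62)
Machine loads: [57, 62]
Makespan = max = 62 time units


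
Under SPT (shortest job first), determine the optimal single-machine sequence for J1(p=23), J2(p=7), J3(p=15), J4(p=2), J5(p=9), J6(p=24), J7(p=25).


SPT: sort by shortest processing time
  J4: p=2
  J2: p=7
  J5: p=9
  J3: p=15
  J1: p=23
  J6: p=24
  J7: p=25
Order: J4 → J2 → J5 → J3 → J1 → J6 → J7


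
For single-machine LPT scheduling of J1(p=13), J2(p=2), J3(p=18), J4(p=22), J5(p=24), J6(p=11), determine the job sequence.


LPT: sort by longest processing time first
  J5: p=24
  J4: p=22
  J3: p=18
  J1: p=13
  J6: p=11
  J2: p=2
Order: J5 → J4 → J3 → J1 → J6 → J2


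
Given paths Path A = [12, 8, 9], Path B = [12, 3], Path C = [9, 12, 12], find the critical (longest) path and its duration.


Path A: 12 + 8 + 9 = 29
Path B: 12 + 3 = 15
Path C: 9 + 12 + 12 = 33
Critical path = longest = max(29, 15, 33)
= 33 (Path C)


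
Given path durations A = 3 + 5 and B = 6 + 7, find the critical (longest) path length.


Path A: 3 + 5 = 8
Path B: 6 + 7 = 13
Critical path = longest = max(8, 13)
= 13 (Path B)


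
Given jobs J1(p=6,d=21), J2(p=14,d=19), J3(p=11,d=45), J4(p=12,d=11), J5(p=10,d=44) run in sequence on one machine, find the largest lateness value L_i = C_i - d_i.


Lateness per job (L = C - d):
  J1: C=6, d=21, L=-15
  J2: C=20, d=19, L=1
  J3: C=31, d=45, L=-14
  J4: C=43, d=11, L=32
  J5: C=53, d=44, L=9
Lmax = max(-15, 1, -14, 32, 9)
= 32


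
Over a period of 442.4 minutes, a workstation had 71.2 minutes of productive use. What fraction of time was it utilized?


Utilization = busy / total × 100
= 71.2 / 442.4 × 100
= 16.1%


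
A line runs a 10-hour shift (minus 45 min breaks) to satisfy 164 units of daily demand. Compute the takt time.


Available = 10×60 - 45 = 555 min
Takt time = 555 / 164
= 3.38 min/unit


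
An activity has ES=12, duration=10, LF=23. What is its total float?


EF = ES + duration = 12 + 10 = 22
LS = LF - duration = 23 - 10 = 13
Total Float = LF - EF = 23 - 22
(or LS - ES = 13 - 12)
= 1
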